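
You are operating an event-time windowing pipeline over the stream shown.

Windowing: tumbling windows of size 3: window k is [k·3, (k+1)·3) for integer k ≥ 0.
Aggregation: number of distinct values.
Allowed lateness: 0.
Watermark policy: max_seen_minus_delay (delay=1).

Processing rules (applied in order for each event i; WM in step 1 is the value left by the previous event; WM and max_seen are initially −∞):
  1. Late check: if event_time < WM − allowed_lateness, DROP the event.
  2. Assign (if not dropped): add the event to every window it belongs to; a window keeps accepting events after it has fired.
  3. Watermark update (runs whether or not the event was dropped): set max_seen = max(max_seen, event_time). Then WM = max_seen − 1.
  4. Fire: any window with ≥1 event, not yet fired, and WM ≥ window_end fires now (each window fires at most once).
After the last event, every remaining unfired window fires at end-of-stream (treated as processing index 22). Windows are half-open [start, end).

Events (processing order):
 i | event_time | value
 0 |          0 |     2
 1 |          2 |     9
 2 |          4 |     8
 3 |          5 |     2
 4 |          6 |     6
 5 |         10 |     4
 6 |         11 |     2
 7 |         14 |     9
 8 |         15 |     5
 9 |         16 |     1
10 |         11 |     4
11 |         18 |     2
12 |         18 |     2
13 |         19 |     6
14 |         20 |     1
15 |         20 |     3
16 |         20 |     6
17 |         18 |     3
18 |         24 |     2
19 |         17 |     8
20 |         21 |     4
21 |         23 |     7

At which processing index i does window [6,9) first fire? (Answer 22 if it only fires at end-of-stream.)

i=0 t=0 v=2: → [0,3); WM=-1
i=1 t=2 v=9: → [0,3); WM=1
i=2 t=4 v=8: → [3,6); WM=3; [0,3) fires=2
i=3 t=5 v=2: → [3,6); WM=4
i=4 t=6 v=6: → [6,9); WM=5
i=5 t=10 v=4: → [9,12); WM=9; [3,6) fires=2 [6,9) fires=1
i=6 t=11 v=2: → [9,12); WM=10
i=7 t=14 v=9: → [12,15); WM=13; [9,12) fires=2
i=8 t=15 v=5: → [15,18); WM=14
i=9 t=16 v=1: → [15,18); WM=15; [12,15) fires=1
i=10 t=11 v=4: DROP (t<15-0); WM=15
i=11 t=18 v=2: → [18,21); WM=17
i=12 t=18 v=2: → [18,21); WM=17
i=13 t=19 v=6: → [18,21); WM=18; [15,18) fires=2
i=14 t=20 v=1: → [18,21); WM=19
i=15 t=20 v=3: → [18,21); WM=19
i=16 t=20 v=6: → [18,21); WM=19
i=17 t=18 v=3: DROP (t<19-0); WM=19
i=18 t=24 v=2: → [24,27); WM=23; [18,21) fires=4
i=19 t=17 v=8: DROP (t<23-0); WM=23
i=20 t=21 v=4: DROP (t<23-0); WM=23
i=21 t=23 v=7: → [21,24); WM=23

5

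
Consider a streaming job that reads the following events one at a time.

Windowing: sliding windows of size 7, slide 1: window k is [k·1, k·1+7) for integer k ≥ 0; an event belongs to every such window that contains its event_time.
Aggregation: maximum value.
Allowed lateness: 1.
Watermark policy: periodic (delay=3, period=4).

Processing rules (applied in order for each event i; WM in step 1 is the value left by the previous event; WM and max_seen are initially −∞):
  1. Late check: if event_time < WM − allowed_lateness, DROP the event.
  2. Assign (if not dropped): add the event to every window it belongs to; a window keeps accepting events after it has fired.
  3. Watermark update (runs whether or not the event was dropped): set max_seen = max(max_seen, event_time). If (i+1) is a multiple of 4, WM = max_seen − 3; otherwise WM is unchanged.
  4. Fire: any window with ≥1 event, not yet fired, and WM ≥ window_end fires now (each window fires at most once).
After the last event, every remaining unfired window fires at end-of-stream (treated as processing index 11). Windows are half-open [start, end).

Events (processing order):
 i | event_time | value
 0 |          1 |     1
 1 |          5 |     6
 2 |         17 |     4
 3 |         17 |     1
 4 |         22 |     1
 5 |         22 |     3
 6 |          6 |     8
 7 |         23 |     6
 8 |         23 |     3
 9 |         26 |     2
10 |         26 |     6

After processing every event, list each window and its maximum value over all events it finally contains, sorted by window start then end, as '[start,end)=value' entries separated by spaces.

[0,7)=6 [1,8)=6 [2,9)=6 [3,10)=6 [4,11)=6 [5,12)=6 [11,18)=4 [12,19)=4 [13,20)=4 [14,21)=4 [15,22)=4 [16,23)=4 [17,24)=6 [18,25)=6 [19,26)=6 [20,27)=6 [21,28)=6 [22,29)=6 [23,30)=6 [24,31)=6 [25,32)=6 [26,33)=6

i=0 t=1 v=1: → [1,8),[0,7); WM=−∞
i=1 t=5 v=6: → [5,12),[4,11),[3,10),[2,9),[1,8),[0,7); WM=−∞
i=2 t=17 v=4: → [17,24),[16,23),[15,22),[14,21),[13,20),[12,19),[11,18); WM=−∞
i=3 t=17 v=1: → [17,24),[16,23),[15,22),[14,21),[13,20),[12,19),[11,18); WM=14; [0,7) fires=6 [1,8) fires=6 [2,9) fires=6 [3,10) fires=6 [4,11) fires=6 [5,12) fires=6
i=4 t=22 v=1: → [22,29),[21,28),[20,27),[19,26),[18,25),[17,24),[16,23); WM=14
i=5 t=22 v=3: → [22,29),[21,28),[20,27),[19,26),[18,25),[17,24),[16,23); WM=14
i=6 t=6 v=8: DROP (t<14-1); WM=14
i=7 t=23 v=6: → [23,30),[22,29),[21,28),[20,27),[19,26),[18,25),[17,24); WM=20; [11,18) fires=4 [12,19) fires=4 [13,20) fires=4
i=8 t=23 v=3: → [23,30),[22,29),[21,28),[20,27),[19,26),[18,25),[17,24); WM=20
i=9 t=26 v=2: → [26,33),[25,32),[24,31),[23,30),[22,29),[21,28),[20,27); WM=20
i=10 t=26 v=6: → [26,33),[25,32),[24,31),[23,30),[22,29),[21,28),[20,27); WM=20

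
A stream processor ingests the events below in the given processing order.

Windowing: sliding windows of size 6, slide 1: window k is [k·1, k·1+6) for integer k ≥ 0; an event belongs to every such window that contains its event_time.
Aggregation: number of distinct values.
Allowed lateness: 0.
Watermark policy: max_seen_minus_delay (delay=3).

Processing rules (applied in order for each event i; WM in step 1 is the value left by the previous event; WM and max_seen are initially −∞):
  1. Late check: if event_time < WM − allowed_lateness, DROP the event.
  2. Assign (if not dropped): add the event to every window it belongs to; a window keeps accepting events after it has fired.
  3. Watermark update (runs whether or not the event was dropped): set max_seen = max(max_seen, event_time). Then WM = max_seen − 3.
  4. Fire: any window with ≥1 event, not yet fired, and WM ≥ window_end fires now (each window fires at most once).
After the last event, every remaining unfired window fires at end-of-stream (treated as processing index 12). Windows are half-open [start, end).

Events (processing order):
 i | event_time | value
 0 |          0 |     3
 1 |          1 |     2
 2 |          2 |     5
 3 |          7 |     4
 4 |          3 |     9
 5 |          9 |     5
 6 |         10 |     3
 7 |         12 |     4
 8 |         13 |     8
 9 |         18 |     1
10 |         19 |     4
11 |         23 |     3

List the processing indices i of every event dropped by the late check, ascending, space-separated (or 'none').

4

i=0 t=0 v=3: → [0,6); WM=-3
i=1 t=1 v=2: → [1,7),[0,6); WM=-2
i=2 t=2 v=5: → [2,8),[1,7),[0,6); WM=-1
i=3 t=7 v=4: → [7,13),[6,12),[5,11),[4,10),[3,9),[2,8); WM=4
i=4 t=3 v=9: DROP (t<4-0); WM=4
i=5 t=9 v=5: → [9,15),[8,14),[7,13),[6,12),[5,11),[4,10); WM=6; [0,6) fires=3
i=6 t=10 v=3: → [10,16),[9,15),[8,14),[7,13),[6,12),[5,11); WM=7; [1,7) fires=2
i=7 t=12 v=4: → [12,18),[11,17),[10,16),[9,15),[8,14),[7,13); WM=9; [2,8) fires=2 [3,9) fires=1
i=8 t=13 v=8: → [13,19),[12,18),[11,17),[10,16),[9,15),[8,14); WM=10; [4,10) fires=2
i=9 t=18 v=1: → [18,24),[17,23),[16,22),[15,21),[14,20),[13,19); WM=15; [5,11) fires=3 [6,12) fires=3 [7,13) fires=3 [8,14) fires=4 [9,15) fires=4
i=10 t=19 v=4: → [19,25),[18,24),[17,23),[16,22),[15,21),[14,20); WM=16; [10,16) fires=3
i=11 t=23 v=3: → [23,29),[22,28),[21,27),[20,26),[19,25),[18,24); WM=20; [11,17) fires=2 [12,18) fires=2 [13,19) fires=2 [14,20) fires=2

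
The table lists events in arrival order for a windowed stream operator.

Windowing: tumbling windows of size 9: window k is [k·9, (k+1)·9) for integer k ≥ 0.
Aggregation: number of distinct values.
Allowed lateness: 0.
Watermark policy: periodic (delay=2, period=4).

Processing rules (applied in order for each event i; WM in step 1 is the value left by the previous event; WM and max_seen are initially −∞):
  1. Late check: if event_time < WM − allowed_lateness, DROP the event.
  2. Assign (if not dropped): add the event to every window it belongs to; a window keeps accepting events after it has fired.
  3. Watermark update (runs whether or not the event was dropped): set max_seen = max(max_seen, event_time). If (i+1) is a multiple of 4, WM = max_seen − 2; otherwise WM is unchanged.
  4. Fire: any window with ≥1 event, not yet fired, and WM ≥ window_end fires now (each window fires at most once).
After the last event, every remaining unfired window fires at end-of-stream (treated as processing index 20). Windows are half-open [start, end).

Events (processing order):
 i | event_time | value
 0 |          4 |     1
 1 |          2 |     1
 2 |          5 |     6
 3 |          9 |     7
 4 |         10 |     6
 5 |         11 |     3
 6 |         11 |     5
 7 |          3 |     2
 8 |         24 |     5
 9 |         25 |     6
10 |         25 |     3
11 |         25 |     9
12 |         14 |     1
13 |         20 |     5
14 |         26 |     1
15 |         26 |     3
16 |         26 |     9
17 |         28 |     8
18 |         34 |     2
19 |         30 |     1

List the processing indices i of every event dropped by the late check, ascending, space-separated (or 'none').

7 12 13

i=0 t=4 v=1: → [0,9); WM=−∞
i=1 t=2 v=1: → [0,9); WM=−∞
i=2 t=5 v=6: → [0,9); WM=−∞
i=3 t=9 v=7: → [9,18); WM=7
i=4 t=10 v=6: → [9,18); WM=7
i=5 t=11 v=3: → [9,18); WM=7
i=6 t=11 v=5: → [9,18); WM=7
i=7 t=3 v=2: DROP (t<7-0); WM=9; [0,9) fires=2
i=8 t=24 v=5: → [18,27); WM=9
i=9 t=25 v=6: → [18,27); WM=9
i=10 t=25 v=3: → [18,27); WM=9
i=11 t=25 v=9: → [18,27); WM=23; [9,18) fires=4
i=12 t=14 v=1: DROP (t<23-0); WM=23
i=13 t=20 v=5: DROP (t<23-0); WM=23
i=14 t=26 v=1: → [18,27); WM=23
i=15 t=26 v=3: → [18,27); WM=24
i=16 t=26 v=9: → [18,27); WM=24
i=17 t=28 v=8: → [27,36); WM=24
i=18 t=34 v=2: → [27,36); WM=24
i=19 t=30 v=1: → [27,36); WM=32; [18,27) fires=5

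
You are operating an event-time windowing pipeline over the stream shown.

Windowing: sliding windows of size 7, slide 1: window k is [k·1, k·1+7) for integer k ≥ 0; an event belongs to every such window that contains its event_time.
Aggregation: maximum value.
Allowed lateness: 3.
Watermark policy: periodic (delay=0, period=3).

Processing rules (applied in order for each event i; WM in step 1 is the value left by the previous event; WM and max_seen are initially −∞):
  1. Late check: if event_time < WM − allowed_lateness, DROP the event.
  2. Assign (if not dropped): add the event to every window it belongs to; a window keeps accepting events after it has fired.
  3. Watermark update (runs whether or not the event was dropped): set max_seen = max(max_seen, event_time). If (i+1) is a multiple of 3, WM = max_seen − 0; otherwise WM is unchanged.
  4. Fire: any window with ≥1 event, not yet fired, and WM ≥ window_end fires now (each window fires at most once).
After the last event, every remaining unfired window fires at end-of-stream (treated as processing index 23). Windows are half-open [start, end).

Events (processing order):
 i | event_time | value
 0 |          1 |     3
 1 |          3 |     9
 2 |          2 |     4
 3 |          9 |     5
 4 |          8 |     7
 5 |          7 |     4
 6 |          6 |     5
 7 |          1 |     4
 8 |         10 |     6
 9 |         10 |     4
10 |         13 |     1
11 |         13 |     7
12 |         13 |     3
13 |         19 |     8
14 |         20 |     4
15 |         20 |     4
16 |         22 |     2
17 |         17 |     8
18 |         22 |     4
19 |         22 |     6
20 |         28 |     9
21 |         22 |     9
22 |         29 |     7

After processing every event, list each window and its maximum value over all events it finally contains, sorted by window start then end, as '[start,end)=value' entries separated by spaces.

i=0 t=1 v=3: → [1,8),[0,7); WM=−∞
i=1 t=3 v=9: → [3,10),[2,9),[1,8),[0,7); WM=−∞
i=2 t=2 v=4: → [2,9),[1,8),[0,7); WM=3
i=3 t=9 v=5: → [9,16),[8,15),[7,14),[6,13),[5,12),[4,11),[3,10); WM=3
i=4 t=8 v=7: → [8,15),[7,14),[6,13),[5,12),[4,11),[3,10),[2,9); WM=3
i=5 t=7 v=4: → [7,14),[6,13),[5,12),[4,11),[3,10),[2,9),[1,8); WM=9; [0,7) fires=9 [1,8) fires=9 [2,9) fires=9
i=6 t=6 v=5: → [6,13),[5,12),[4,11),[3,10),[2,9),[1,8),[0,7); WM=9
i=7 t=1 v=4: DROP (t<9-3); WM=9
i=8 t=10 v=6: → [10,17),[9,16),[8,15),[7,14),[6,13),[5,12),[4,11); WM=10; [3,10) fires=9
i=9 t=10 v=4: → [10,17),[9,16),[8,15),[7,14),[6,13),[5,12),[4,11); WM=10
i=10 t=13 v=1: → [13,20),[12,19),[11,18),[10,17),[9,16),[8,15),[7,14); WM=10
i=11 t=13 v=7: → [13,20),[12,19),[11,18),[10,17),[9,16),[8,15),[7,14); WM=13; [4,11) fires=7 [5,12) fires=7 [6,13) fires=7
i=12 t=13 v=3: → [13,20),[12,19),[11,18),[10,17),[9,16),[8,15),[7,14); WM=13
i=13 t=19 v=8: → [19,26),[18,25),[17,24),[16,23),[15,22),[14,21),[13,20); WM=13
i=14 t=20 v=4: → [20,27),[19,26),[18,25),[17,24),[16,23),[15,22),[14,21); WM=20; [7,14) fires=7 [8,15) fires=7 [9,16) fires=7 [10,17) fires=7 [11,18) fires=7 [12,19) fires=7 [13,20) fires=8
i=15 t=20 v=4: → [20,27),[19,26),[18,25),[17,24),[16,23),[15,22),[14,21); WM=20
i=16 t=22 v=2: → [22,29),[21,28),[20,27),[19,26),[18,25),[17,24),[16,23); WM=20
i=17 t=17 v=8: → [17,24),[16,23),[15,22),[14,21),[13,20),[12,19),[11,18); WM=22; [14,21) fires=8 [15,22) fires=8
i=18 t=22 v=4: → [22,29),[21,28),[20,27),[19,26),[18,25),[17,24),[16,23); WM=22
i=19 t=22 v=6: → [22,29),[21,28),[20,27),[19,26),[18,25),[17,24),[16,23); WM=22
i=20 t=28 v=9: → [28,35),[27,34),[26,33),[25,32),[24,31),[23,30),[22,29); WM=28; [16,23) fires=8 [17,24) fires=8 [18,25) fires=8 [19,26) fires=8 [20,27) fires=6 [21,28) fires=6
i=21 t=22 v=9: DROP (t<28-3); WM=28
i=22 t=29 v=7: → [29,36),[28,35),[27,34),[26,33),[25,32),[24,31),[23,30); WM=28

[0,7)=9 [1,8)=9 [2,9)=9 [3,10)=9 [4,11)=7 [5,12)=7 [6,13)=7 [7,14)=7 [8,15)=7 [9,16)=7 [10,17)=7 [11,18)=8 [12,19)=8 [13,20)=8 [14,21)=8 [15,22)=8 [16,23)=8 [17,24)=8 [18,25)=8 [19,26)=8 [20,27)=6 [21,28)=6 [22,29)=9 [23,30)=9 [24,31)=9 [25,32)=9 [26,33)=9 [27,34)=9 [28,35)=9 [29,36)=7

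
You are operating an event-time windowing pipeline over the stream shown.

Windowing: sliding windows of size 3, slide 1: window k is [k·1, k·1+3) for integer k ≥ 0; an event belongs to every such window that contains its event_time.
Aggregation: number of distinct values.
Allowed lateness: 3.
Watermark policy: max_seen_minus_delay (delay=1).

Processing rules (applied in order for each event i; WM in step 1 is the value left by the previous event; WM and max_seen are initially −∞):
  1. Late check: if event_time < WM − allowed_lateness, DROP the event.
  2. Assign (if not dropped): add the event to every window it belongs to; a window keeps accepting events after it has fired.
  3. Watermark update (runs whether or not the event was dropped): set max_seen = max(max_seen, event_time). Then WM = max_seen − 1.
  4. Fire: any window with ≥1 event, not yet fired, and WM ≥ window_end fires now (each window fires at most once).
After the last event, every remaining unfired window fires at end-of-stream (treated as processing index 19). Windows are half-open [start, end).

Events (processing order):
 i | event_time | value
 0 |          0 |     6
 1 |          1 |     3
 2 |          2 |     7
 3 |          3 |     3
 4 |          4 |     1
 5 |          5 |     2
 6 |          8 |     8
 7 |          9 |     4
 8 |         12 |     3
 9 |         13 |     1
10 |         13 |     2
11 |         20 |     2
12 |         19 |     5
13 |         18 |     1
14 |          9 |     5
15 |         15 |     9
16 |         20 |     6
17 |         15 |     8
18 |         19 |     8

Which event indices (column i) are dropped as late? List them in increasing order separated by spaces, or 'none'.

14 15 17

i=0 t=0 v=6: → [0,3); WM=-1
i=1 t=1 v=3: → [1,4),[0,3); WM=0
i=2 t=2 v=7: → [2,5),[1,4),[0,3); WM=1
i=3 t=3 v=3: → [3,6),[2,5),[1,4); WM=2
i=4 t=4 v=1: → [4,7),[3,6),[2,5); WM=3; [0,3) fires=3
i=5 t=5 v=2: → [5,8),[4,7),[3,6); WM=4; [1,4) fires=2
i=6 t=8 v=8: → [8,11),[7,10),[6,9); WM=7; [2,5) fires=3 [3,6) fires=3 [4,7) fires=2
i=7 t=9 v=4: → [9,12),[8,11),[7,10); WM=8; [5,8) fires=1
i=8 t=12 v=3: → [12,15),[11,14),[10,13); WM=11; [6,9) fires=1 [7,10) fires=2 [8,11) fires=2
i=9 t=13 v=1: → [13,16),[12,15),[11,14); WM=12; [9,12) fires=1
i=10 t=13 v=2: → [13,16),[12,15),[11,14); WM=12
i=11 t=20 v=2: → [20,23),[19,22),[18,21); WM=19; [10,13) fires=1 [11,14) fires=3 [12,15) fires=3 [13,16) fires=2
i=12 t=19 v=5: → [19,22),[18,21),[17,20); WM=19
i=13 t=18 v=1: → [18,21),[17,20),[16,19); WM=19; [16,19) fires=1
i=14 t=9 v=5: DROP (t<19-3); WM=19
i=15 t=15 v=9: DROP (t<19-3); WM=19
i=16 t=20 v=6: → [20,23),[19,22),[18,21); WM=19
i=17 t=15 v=8: DROP (t<19-3); WM=19
i=18 t=19 v=8: → [19,22),[18,21),[17,20); WM=19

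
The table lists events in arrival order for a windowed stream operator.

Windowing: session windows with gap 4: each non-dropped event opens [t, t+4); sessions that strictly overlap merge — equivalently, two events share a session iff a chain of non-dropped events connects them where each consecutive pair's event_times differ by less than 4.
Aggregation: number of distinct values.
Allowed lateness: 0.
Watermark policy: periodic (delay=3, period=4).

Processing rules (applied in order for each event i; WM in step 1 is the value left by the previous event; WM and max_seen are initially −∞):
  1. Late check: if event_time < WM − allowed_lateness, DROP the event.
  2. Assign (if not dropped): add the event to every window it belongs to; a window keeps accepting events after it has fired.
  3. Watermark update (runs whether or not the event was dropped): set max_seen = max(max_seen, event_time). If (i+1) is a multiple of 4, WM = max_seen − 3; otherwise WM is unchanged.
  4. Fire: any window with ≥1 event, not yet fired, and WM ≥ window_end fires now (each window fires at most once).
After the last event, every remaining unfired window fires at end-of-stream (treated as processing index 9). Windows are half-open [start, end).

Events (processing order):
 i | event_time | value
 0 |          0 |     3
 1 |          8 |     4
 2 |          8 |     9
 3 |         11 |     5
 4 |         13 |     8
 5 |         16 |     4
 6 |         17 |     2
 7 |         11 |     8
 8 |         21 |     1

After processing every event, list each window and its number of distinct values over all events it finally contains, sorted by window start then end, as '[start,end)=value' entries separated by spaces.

[0,4)=1 [8,21)=5 [21,25)=1

i=0 t=0 v=3: → [0,4); WM=−∞
i=1 t=8 v=4: → [8,12); WM=−∞
i=2 t=8 v=9: → [8,12); WM=−∞
i=3 t=11 v=5: → [8,15); WM=8
i=4 t=13 v=8: → [8,17); WM=8
i=5 t=16 v=4: → [8,20); WM=8
i=6 t=17 v=2: → [8,21); WM=8
i=7 t=11 v=8: → [8,21); WM=14
i=8 t=21 v=1: → [21,25); WM=14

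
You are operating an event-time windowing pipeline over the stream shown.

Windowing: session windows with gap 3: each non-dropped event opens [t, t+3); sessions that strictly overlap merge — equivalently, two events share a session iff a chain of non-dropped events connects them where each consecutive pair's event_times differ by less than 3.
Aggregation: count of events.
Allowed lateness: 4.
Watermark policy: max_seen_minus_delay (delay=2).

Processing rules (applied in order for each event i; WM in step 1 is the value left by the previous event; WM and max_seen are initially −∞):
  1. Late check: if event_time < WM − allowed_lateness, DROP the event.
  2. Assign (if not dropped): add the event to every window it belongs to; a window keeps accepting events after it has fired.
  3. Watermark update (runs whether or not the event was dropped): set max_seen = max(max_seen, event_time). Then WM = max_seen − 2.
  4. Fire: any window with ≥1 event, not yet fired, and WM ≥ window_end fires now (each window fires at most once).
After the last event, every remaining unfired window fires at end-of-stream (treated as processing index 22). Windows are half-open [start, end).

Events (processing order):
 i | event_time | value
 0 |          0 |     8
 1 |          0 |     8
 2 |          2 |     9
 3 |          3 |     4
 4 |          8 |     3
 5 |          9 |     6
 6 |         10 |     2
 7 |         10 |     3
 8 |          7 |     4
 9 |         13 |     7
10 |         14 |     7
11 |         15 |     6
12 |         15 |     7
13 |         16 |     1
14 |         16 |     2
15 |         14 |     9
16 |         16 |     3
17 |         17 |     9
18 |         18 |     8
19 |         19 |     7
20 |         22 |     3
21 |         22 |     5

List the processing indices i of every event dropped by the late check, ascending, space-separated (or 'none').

i=0 t=0 v=8: → [0,3); WM=-2
i=1 t=0 v=8: → [0,3); WM=-2
i=2 t=2 v=9: → [0,5); WM=0
i=3 t=3 v=4: → [0,6); WM=1
i=4 t=8 v=3: → [8,11); WM=6
i=5 t=9 v=6: → [8,12); WM=7
i=6 t=10 v=2: → [8,13); WM=8
i=7 t=10 v=3: → [8,13); WM=8
i=8 t=7 v=4: → [7,13); WM=8
i=9 t=13 v=7: → [13,16); WM=11
i=10 t=14 v=7: → [13,17); WM=12
i=11 t=15 v=6: → [13,18); WM=13
i=12 t=15 v=7: → [13,18); WM=13
i=13 t=16 v=1: → [13,19); WM=14
i=14 t=16 v=2: → [13,19); WM=14
i=15 t=14 v=9: → [13,19); WM=14
i=16 t=16 v=3: → [13,19); WM=14
i=17 t=17 v=9: → [13,20); WM=15
i=18 t=18 v=8: → [13,21); WM=16
i=19 t=19 v=7: → [13,22); WM=17
i=20 t=22 v=3: → [22,25); WM=20
i=21 t=22 v=5: → [22,25); WM=20

none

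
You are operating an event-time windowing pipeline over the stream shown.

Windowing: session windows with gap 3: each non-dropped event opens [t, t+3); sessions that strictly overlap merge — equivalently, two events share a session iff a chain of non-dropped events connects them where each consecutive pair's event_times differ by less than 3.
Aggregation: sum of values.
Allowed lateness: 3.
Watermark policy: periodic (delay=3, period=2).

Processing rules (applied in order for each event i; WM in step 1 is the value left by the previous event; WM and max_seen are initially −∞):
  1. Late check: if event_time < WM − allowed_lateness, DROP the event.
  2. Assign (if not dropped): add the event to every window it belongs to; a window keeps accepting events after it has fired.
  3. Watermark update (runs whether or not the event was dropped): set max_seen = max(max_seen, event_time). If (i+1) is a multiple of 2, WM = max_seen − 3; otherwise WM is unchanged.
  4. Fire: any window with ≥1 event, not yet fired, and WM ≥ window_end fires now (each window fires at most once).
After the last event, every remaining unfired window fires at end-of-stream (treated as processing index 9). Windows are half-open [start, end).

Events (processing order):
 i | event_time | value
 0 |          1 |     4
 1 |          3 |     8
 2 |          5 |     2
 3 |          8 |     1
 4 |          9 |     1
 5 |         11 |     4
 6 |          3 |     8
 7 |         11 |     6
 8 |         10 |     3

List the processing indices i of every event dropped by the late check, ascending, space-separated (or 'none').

6

i=0 t=1 v=4: → [1,4); WM=−∞
i=1 t=3 v=8: → [1,6); WM=0
i=2 t=5 v=2: → [1,8); WM=0
i=3 t=8 v=1: → [8,11); WM=5
i=4 t=9 v=1: → [8,12); WM=5
i=5 t=11 v=4: → [8,14); WM=8
i=6 t=3 v=8: DROP (t<8-3); WM=8
i=7 t=11 v=6: → [8,14); WM=8
i=8 t=10 v=3: → [8,14); WM=8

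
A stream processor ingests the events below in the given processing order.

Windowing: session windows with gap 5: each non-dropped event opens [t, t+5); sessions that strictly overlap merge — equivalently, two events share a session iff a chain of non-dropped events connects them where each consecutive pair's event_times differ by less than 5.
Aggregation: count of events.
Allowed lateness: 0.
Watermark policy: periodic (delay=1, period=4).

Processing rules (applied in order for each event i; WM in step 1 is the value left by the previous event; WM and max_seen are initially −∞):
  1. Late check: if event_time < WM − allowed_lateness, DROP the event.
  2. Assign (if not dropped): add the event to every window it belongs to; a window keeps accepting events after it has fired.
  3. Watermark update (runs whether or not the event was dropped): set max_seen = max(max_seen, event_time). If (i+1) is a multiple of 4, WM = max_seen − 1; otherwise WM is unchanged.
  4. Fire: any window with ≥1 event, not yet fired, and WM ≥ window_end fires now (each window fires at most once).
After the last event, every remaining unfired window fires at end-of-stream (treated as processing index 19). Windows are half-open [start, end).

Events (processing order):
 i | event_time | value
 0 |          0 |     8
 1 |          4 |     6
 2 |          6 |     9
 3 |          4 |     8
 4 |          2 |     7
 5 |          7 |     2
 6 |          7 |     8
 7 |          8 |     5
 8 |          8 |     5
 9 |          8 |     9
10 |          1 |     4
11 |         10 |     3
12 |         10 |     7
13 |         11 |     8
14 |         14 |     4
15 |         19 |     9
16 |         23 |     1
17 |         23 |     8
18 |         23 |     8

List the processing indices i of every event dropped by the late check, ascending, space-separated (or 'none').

i=0 t=0 v=8: → [0,5); WM=−∞
i=1 t=4 v=6: → [0,9); WM=−∞
i=2 t=6 v=9: → [0,11); WM=−∞
i=3 t=4 v=8: → [0,11); WM=5
i=4 t=2 v=7: DROP (t<5-0); WM=5
i=5 t=7 v=2: → [0,12); WM=5
i=6 t=7 v=8: → [0,12); WM=5
i=7 t=8 v=5: → [0,13); WM=7
i=8 t=8 v=5: → [0,13); WM=7
i=9 t=8 v=9: → [0,13); WM=7
i=10 t=1 v=4: DROP (t<7-0); WM=7
i=11 t=10 v=3: → [0,15); WM=9
i=12 t=10 v=7: → [0,15); WM=9
i=13 t=11 v=8: → [0,16); WM=9
i=14 t=14 v=4: → [0,19); WM=9
i=15 t=19 v=9: → [19,24); WM=18
i=16 t=23 v=1: → [19,28); WM=18
i=17 t=23 v=8: → [19,28); WM=18
i=18 t=23 v=8: → [19,28); WM=18

4 10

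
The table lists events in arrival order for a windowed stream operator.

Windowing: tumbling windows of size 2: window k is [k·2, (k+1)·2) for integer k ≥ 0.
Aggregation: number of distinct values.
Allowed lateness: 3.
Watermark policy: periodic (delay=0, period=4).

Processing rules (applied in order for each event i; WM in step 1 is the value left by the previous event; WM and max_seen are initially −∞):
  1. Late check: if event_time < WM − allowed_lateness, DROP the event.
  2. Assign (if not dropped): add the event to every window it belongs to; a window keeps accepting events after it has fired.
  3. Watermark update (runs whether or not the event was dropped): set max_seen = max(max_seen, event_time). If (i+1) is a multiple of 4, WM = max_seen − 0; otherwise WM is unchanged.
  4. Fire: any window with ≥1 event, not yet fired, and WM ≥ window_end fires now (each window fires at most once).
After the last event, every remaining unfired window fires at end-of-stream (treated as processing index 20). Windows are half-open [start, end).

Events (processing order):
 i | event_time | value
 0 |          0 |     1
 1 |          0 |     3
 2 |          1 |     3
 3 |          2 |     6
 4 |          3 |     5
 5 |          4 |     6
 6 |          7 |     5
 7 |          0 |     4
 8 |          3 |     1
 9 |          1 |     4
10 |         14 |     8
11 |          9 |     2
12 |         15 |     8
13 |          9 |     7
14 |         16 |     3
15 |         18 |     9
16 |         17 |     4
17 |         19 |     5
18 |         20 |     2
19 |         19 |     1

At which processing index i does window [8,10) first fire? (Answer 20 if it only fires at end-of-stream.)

i=0 t=0 v=1: → [0,2); WM=−∞
i=1 t=0 v=3: → [0,2); WM=−∞
i=2 t=1 v=3: → [0,2); WM=−∞
i=3 t=2 v=6: → [2,4); WM=2; [0,2) fires=2
i=4 t=3 v=5: → [2,4); WM=2
i=5 t=4 v=6: → [4,6); WM=2
i=6 t=7 v=5: → [6,8); WM=2
i=7 t=0 v=4: → [0,2); WM=7; [2,4) fires=2 [4,6) fires=1
i=8 t=3 v=1: DROP (t<7-3); WM=7
i=9 t=1 v=4: DROP (t<7-3); WM=7
i=10 t=14 v=8: → [14,16); WM=7
i=11 t=9 v=2: → [8,10); WM=14; [6,8) fires=1 [8,10) fires=1
i=12 t=15 v=8: → [14,16); WM=14
i=13 t=9 v=7: DROP (t<14-3); WM=14
i=14 t=16 v=3: → [16,18); WM=14
i=15 t=18 v=9: → [18,20); WM=18; [14,16) fires=1 [16,18) fires=1
i=16 t=17 v=4: → [16,18); WM=18
i=17 t=19 v=5: → [18,20); WM=18
i=18 t=20 v=2: → [20,22); WM=18
i=19 t=19 v=1: → [18,20); WM=20; [18,20) fires=3

11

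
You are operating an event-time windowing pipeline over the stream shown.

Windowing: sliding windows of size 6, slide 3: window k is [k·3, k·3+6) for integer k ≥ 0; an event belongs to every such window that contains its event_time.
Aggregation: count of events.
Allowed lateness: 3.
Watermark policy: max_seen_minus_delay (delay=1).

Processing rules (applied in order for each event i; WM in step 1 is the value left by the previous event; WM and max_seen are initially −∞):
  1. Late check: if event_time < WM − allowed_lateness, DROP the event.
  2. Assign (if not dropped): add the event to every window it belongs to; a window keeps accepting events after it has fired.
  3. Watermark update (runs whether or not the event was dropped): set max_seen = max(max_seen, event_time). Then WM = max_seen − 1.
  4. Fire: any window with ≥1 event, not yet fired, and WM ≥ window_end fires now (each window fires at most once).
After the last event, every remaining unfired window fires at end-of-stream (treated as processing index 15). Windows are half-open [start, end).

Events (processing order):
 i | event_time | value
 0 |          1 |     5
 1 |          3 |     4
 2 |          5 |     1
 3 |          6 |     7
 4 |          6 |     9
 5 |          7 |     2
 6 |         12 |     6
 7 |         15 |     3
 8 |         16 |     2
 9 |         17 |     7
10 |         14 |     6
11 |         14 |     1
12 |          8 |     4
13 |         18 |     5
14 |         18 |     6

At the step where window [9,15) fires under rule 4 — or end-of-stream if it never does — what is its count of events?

i=0 t=1 v=5: → [0,6); WM=0
i=1 t=3 v=4: → [3,9),[0,6); WM=2
i=2 t=5 v=1: → [3,9),[0,6); WM=4
i=3 t=6 v=7: → [6,12),[3,9); WM=5
i=4 t=6 v=9: → [6,12),[3,9); WM=5
i=5 t=7 v=2: → [6,12),[3,9); WM=6; [0,6) fires=3
i=6 t=12 v=6: → [12,18),[9,15); WM=11; [3,9) fires=5
i=7 t=15 v=3: → [15,21),[12,18); WM=14; [6,12) fires=3
i=8 t=16 v=2: → [15,21),[12,18); WM=15; [9,15) fires=1
i=9 t=17 v=7: → [15,21),[12,18); WM=16
i=10 t=14 v=6: → [12,18),[9,15); WM=16
i=11 t=14 v=1: → [12,18),[9,15); WM=16
i=12 t=8 v=4: DROP (t<16-3); WM=16
i=13 t=18 v=5: → [18,24),[15,21); WM=17
i=14 t=18 v=6: → [18,24),[15,21); WM=17

1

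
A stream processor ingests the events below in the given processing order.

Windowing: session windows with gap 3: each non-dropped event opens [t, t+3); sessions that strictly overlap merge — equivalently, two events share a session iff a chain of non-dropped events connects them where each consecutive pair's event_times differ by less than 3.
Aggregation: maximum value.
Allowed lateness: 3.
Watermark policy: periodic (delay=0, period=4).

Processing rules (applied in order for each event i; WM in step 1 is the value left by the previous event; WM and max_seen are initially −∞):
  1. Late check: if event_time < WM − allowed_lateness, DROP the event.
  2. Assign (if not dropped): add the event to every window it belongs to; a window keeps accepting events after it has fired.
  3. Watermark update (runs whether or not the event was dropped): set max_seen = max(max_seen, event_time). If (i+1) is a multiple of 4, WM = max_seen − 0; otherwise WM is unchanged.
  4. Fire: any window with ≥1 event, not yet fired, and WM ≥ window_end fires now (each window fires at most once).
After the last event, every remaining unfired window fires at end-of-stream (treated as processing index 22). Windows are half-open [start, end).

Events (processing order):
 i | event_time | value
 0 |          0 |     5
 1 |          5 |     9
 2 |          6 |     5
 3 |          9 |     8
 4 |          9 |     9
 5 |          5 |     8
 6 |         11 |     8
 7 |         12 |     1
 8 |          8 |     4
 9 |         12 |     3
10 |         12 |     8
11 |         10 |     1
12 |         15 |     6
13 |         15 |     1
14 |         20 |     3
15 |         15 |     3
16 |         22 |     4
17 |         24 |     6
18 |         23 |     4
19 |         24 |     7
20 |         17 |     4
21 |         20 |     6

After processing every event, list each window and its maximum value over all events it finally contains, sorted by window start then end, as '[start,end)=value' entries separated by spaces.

[0,3)=5 [5,9)=9 [9,15)=9 [15,18)=6 [20,27)=7

i=0 t=0 v=5: → [0,3); WM=−∞
i=1 t=5 v=9: → [5,8); WM=−∞
i=2 t=6 v=5: → [5,9); WM=−∞
i=3 t=9 v=8: → [9,12); WM=9
i=4 t=9 v=9: → [9,12); WM=9
i=5 t=5 v=8: DROP (t<9-3); WM=9
i=6 t=11 v=8: → [9,14); WM=9
i=7 t=12 v=1: → [9,15); WM=12
i=8 t=8 v=4: DROP (t<12-3); WM=12
i=9 t=12 v=3: → [9,15); WM=12
i=10 t=12 v=8: → [9,15); WM=12
i=11 t=10 v=1: → [9,15); WM=12
i=12 t=15 v=6: → [15,18); WM=12
i=13 t=15 v=1: → [15,18); WM=12
i=14 t=20 v=3: → [20,23); WM=12
i=15 t=15 v=3: → [15,18); WM=20
i=16 t=22 v=4: → [20,25); WM=20
i=17 t=24 v=6: → [20,27); WM=20
i=18 t=23 v=4: → [20,27); WM=20
i=19 t=24 v=7: → [20,27); WM=24
i=20 t=17 v=4: DROP (t<24-3); WM=24
i=21 t=20 v=6: DROP (t<24-3); WM=24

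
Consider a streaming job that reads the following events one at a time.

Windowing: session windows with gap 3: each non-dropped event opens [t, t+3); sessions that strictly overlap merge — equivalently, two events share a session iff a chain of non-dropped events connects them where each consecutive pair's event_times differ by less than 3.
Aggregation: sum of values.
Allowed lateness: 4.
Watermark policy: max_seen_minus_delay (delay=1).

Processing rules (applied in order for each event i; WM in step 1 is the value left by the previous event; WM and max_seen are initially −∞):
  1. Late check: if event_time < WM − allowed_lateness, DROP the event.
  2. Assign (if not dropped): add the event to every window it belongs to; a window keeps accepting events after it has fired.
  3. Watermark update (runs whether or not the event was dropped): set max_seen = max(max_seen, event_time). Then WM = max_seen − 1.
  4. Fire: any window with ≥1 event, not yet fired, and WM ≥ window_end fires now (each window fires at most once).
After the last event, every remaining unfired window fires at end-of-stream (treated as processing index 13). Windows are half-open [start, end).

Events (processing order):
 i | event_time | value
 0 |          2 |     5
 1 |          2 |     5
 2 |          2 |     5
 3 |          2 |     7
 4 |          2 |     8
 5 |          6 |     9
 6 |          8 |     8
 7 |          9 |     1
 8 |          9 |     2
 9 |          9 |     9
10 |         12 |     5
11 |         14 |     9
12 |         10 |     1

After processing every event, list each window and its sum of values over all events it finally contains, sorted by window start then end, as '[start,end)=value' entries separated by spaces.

i=0 t=2 v=5: → [2,5); WM=1
i=1 t=2 v=5: → [2,5); WM=1
i=2 t=2 v=5: → [2,5); WM=1
i=3 t=2 v=7: → [2,5); WM=1
i=4 t=2 v=8: → [2,5); WM=1
i=5 t=6 v=9: → [6,9); WM=5
i=6 t=8 v=8: → [6,11); WM=7
i=7 t=9 v=1: → [6,12); WM=8
i=8 t=9 v=2: → [6,12); WM=8
i=9 t=9 v=9: → [6,12); WM=8
i=10 t=12 v=5: → [12,15); WM=11
i=11 t=14 v=9: → [12,17); WM=13
i=12 t=10 v=1: → [6,17); WM=13

[2,5)=30 [6,17)=44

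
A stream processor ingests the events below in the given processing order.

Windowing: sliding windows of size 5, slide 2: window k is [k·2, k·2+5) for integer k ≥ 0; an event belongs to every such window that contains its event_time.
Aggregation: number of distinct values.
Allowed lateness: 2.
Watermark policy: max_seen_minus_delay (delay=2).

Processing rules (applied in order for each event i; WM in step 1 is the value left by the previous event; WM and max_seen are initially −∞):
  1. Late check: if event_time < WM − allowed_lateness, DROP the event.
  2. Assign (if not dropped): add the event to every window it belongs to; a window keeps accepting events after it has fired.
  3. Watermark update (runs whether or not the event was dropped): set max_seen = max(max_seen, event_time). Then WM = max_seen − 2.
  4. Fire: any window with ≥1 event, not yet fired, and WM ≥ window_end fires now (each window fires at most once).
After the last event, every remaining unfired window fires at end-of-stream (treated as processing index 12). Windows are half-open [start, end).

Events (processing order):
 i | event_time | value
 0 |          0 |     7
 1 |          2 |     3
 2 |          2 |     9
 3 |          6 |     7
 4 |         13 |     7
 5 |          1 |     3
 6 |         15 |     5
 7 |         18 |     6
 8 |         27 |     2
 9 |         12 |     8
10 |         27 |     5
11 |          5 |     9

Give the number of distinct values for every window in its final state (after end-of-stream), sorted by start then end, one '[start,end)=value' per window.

[0,5)=3 [2,7)=3 [4,9)=1 [6,11)=1 [10,15)=1 [12,17)=2 [14,19)=2 [16,21)=1 [18,23)=1 [24,29)=2 [26,31)=2

i=0 t=0 v=7: → [0,5); WM=-2
i=1 t=2 v=3: → [2,7),[0,5); WM=0
i=2 t=2 v=9: → [2,7),[0,5); WM=0
i=3 t=6 v=7: → [6,11),[4,9),[2,7); WM=4
i=4 t=13 v=7: → [12,17),[10,15); WM=11; [0,5) fires=3 [2,7) fires=3 [4,9) fires=1 [6,11) fires=1
i=5 t=1 v=3: DROP (t<11-2); WM=11
i=6 t=15 v=5: → [14,19),[12,17); WM=13
i=7 t=18 v=6: → [18,23),[16,21),[14,19); WM=16; [10,15) fires=1
i=8 t=27 v=2: → [26,31),[24,29); WM=25; [12,17) fires=2 [14,19) fires=2 [16,21) fires=1 [18,23) fires=1
i=9 t=12 v=8: DROP (t<25-2); WM=25
i=10 t=27 v=5: → [26,31),[24,29); WM=25
i=11 t=5 v=9: DROP (t<25-2); WM=25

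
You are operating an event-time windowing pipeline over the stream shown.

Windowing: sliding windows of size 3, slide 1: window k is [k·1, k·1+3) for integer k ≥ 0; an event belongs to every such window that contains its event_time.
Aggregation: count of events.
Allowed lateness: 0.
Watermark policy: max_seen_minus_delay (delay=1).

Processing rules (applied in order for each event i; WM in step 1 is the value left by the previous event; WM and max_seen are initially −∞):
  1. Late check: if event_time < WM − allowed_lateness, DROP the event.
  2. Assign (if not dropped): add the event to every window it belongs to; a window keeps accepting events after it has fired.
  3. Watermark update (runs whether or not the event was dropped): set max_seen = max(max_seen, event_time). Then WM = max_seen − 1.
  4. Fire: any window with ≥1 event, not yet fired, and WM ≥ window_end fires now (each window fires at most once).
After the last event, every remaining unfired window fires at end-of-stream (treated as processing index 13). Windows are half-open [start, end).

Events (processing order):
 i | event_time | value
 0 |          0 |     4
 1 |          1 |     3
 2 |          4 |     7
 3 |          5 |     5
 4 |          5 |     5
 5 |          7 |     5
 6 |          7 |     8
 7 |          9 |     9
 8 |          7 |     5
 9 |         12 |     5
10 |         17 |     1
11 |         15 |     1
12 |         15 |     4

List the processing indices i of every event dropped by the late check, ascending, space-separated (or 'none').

8 11 12

i=0 t=0 v=4: → [0,3); WM=-1
i=1 t=1 v=3: → [1,4),[0,3); WM=0
i=2 t=4 v=7: → [4,7),[3,6),[2,5); WM=3; [0,3) fires=2
i=3 t=5 v=5: → [5,8),[4,7),[3,6); WM=4; [1,4) fires=1
i=4 t=5 v=5: → [5,8),[4,7),[3,6); WM=4
i=5 t=7 v=5: → [7,10),[6,9),[5,8); WM=6; [2,5) fires=1 [3,6) fires=3
i=6 t=7 v=8: → [7,10),[6,9),[5,8); WM=6
i=7 t=9 v=9: → [9,12),[8,11),[7,10); WM=8; [4,7) fires=3 [5,8) fires=4
i=8 t=7 v=5: DROP (t<8-0); WM=8
i=9 t=12 v=5: → [12,15),[11,14),[10,13); WM=11; [6,9) fires=2 [7,10) fires=3 [8,11) fires=1
i=10 t=17 v=1: → [17,20),[16,19),[15,18); WM=16; [9,12) fires=1 [10,13) fires=1 [11,14) fires=1 [12,15) fires=1
i=11 t=15 v=1: DROP (t<16-0); WM=16
i=12 t=15 v=4: DROP (t<16-0); WM=16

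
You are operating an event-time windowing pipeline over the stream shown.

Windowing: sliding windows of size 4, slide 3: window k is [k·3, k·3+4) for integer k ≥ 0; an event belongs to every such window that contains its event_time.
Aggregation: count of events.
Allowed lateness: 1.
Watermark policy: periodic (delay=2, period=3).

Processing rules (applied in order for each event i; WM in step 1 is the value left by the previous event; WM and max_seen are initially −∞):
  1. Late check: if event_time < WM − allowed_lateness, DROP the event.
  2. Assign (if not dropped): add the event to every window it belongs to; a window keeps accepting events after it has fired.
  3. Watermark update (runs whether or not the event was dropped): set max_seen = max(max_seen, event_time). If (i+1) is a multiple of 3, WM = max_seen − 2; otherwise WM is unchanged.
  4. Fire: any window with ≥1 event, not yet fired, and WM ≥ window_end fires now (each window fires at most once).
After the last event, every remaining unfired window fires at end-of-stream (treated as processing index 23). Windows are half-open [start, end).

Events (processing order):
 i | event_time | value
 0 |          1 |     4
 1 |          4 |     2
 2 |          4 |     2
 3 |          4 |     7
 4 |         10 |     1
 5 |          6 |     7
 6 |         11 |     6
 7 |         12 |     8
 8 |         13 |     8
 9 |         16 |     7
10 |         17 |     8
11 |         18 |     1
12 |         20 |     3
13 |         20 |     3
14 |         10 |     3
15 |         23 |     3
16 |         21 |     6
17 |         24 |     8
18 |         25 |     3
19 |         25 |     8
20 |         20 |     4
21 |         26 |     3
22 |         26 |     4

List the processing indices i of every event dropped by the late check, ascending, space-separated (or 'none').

i=0 t=1 v=4: → [0,4); WM=−∞
i=1 t=4 v=2: → [3,7); WM=−∞
i=2 t=4 v=2: → [3,7); WM=2
i=3 t=4 v=7: → [3,7); WM=2
i=4 t=10 v=1: → [9,13); WM=2
i=5 t=6 v=7: → [6,10),[3,7); WM=8; [0,4) fires=1 [3,7) fires=4
i=6 t=11 v=6: → [9,13); WM=8
i=7 t=12 v=8: → [12,16),[9,13); WM=8
i=8 t=13 v=8: → [12,16); WM=11; [6,10) fires=1
i=9 t=16 v=7: → [15,19); WM=11
i=10 t=17 v=8: → [15,19); WM=11
i=11 t=18 v=1: → [18,22),[15,19); WM=16; [9,13) fires=3 [12,16) fires=2
i=12 t=20 v=3: → [18,22); WM=16
i=13 t=20 v=3: → [18,22); WM=16
i=14 t=10 v=3: DROP (t<16-1); WM=18
i=15 t=23 v=3: → [21,25); WM=18
i=16 t=21 v=6: → [21,25),[18,22); WM=18
i=17 t=24 v=8: → [24,28),[21,25); WM=22; [15,19) fires=3 [18,22) fires=4
i=18 t=25 v=3: → [24,28); WM=22
i=19 t=25 v=8: → [24,28); WM=22
i=20 t=20 v=4: DROP (t<22-1); WM=23
i=21 t=26 v=3: → [24,28); WM=23
i=22 t=26 v=4: → [24,28); WM=23

14 20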